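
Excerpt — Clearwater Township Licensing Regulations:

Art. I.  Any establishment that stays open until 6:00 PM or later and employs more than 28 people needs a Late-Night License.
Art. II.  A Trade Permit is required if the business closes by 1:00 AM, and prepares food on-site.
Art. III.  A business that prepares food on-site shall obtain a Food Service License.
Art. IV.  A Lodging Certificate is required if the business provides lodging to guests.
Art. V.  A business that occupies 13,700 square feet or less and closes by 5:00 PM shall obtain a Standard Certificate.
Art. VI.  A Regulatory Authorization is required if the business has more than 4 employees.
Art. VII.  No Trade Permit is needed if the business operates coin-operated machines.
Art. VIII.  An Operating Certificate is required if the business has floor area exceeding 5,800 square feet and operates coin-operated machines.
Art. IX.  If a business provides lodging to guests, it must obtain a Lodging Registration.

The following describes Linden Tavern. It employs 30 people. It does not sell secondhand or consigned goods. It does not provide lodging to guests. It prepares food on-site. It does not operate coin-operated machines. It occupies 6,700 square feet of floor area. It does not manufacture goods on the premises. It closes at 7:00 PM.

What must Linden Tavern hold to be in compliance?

Food Service License, Late-Night License, Regulatory Authorization, Trade Permit

Art. I. closes 7:00 PM, after 6:00 PM; employees 30 > 28 → Late-Night License required.
Art. II. closes 7:00 PM, at/before 1:00 AM; prepares food on-site → Trade Permit required.
Art. III. prepares food on-site → Food Service License required.
Art. IV. does not provide lodging to guests → Lodging Certificate not required.
Art. V. floor area 6,700 square feet ≤ 13,700 square feet; closes 7:00 PM, after 5:00 PM → Standard Certificate not required.
Art. VI. employees 30 > 4 → Regulatory Authorization required.
Art. VII. does not operate coin-operated machines → Trade Permit exemption does not apply.
Art. VIII. floor area 6,700 square feet > 5,800 square feet; does not operate coin-operated machines → Operating Certificate not required.
Art. IX. does not provide lodging to guests → Lodging Registration not required.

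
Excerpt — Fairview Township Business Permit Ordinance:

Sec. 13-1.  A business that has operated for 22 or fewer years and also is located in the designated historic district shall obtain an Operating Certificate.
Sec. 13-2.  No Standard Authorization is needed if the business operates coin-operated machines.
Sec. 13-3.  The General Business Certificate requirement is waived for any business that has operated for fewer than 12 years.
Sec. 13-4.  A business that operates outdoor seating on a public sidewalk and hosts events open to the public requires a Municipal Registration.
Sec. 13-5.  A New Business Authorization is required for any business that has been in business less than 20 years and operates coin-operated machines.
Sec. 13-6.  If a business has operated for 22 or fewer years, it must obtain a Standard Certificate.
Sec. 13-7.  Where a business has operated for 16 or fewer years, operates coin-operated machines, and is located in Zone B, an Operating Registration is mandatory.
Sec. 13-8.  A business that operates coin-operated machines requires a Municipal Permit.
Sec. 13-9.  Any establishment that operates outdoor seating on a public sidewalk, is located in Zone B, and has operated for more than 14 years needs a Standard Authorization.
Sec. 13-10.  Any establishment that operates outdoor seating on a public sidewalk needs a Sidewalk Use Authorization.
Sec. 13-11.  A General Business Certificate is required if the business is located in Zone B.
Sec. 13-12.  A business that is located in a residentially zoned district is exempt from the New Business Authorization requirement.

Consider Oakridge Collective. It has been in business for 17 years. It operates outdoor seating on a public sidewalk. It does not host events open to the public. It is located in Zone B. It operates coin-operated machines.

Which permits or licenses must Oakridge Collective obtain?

Sec. 13-1. years in business 17 ≤ 22; is located in Zone B (not: is located in the designated historic district) → Operating Certificate not required.
Sec. 13-2. operates coin-operated machines → exempt from Standard Authorization.
Sec. 13-3. years in business 17 ≥ 12 → General Business Certificate exemption does not apply.
Sec. 13-4. operates outdoor seating on a public sidewalk; does not host events open to the public → Municipal Registration not required.
Sec. 13-5. years in business 17 < 20; operates coin-operated machines → New Business Authorization required.
Sec. 13-6. years in business 17 ≤ 22 → Standard Certificate required.
Sec. 13-7. years in business 17 > 16; operates coin-operated machines; is located in Zone B → Operating Registration not required.
Sec. 13-8. operates coin-operated machines → Municipal Permit required.
Sec. 13-9. operates outdoor seating on a public sidewalk; is located in Zone B; years in business 17 > 14 → Standard Authorization required.
Sec. 13-10. operates outdoor seating on a public sidewalk → Sidewalk Use Authorization required.
Sec. 13-11. is located in Zone B → General Business Certificate required.
Sec. 13-12. is located in Zone B (not: is located in a residentially zoned district) → New Business Authorization exemption does not apply.

General Business Certificate, Municipal Permit, New Business Authorization, Sidewalk Use Authorization, Standard Certificate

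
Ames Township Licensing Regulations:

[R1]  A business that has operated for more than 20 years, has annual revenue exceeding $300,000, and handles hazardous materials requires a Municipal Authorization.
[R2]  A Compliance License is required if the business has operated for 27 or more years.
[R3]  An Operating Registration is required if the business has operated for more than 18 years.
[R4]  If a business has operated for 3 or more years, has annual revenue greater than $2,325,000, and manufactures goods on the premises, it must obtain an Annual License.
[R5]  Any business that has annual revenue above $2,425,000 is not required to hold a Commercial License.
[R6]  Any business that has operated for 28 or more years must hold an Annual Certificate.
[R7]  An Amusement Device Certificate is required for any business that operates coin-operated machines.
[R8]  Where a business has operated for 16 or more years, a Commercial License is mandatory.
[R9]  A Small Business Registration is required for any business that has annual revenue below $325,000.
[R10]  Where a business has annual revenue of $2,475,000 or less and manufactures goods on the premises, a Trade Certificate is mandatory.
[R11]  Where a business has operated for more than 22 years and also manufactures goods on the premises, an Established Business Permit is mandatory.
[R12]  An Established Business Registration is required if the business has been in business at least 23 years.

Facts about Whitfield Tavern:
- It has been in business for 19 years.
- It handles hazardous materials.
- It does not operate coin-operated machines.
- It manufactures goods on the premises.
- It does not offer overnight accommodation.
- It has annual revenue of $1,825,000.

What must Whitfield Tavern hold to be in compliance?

Commercial License, Operating Registration, Trade Certificate

[R1] years in business 19 ≤ 20; revenue $1,825,000 > $300,000; handles hazardous materials → Municipal Authorization not required.
[R2] years in business 19 < 27 → Compliance License not required.
[R3] years in business 19 > 18 → Operating Registration required.
[R4] years in business 19 ≥ 3; revenue $1,825,000 ≤ $2,325,000; manufactures goods on the premises → Annual License not required.
[R5] revenue $1,825,000 ≤ $2,425,000 → Commercial License exemption does not apply.
[R6] years in business 19 < 28 → Annual Certificate not required.
[R7] does not operate coin-operated machines → Amusement Device Certificate not required.
[R8] years in business 19 ≥ 16 → Commercial License required.
[R9] revenue $1,825,000 ≥ $325,000 → Small Business Registration not required.
[R10] revenue $1,825,000 ≤ $2,475,000; manufactures goods on the premises → Trade Certificate required.
[R11] years in business 19 ≤ 22; manufactures goods on the premises → Established Business Permit not required.
[R12] years in business 19 < 23 → Established Business Registration not required.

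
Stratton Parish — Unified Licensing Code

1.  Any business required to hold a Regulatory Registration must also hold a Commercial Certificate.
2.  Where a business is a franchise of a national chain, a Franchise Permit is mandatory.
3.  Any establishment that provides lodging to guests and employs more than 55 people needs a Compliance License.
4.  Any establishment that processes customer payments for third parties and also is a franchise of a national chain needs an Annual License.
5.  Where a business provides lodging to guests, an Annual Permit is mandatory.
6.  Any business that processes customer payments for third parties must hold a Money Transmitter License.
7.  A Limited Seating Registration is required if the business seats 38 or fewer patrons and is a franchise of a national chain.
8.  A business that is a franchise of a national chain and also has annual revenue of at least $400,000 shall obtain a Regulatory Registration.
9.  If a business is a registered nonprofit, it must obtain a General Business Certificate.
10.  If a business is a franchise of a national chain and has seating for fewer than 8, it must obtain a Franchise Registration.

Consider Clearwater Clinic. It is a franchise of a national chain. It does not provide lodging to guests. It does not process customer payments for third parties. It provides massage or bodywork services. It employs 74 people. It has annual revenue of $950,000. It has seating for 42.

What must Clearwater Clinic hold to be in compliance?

Commercial Certificate, Franchise Permit, Regulatory Registration

1. Regulatory Registration is required → Commercial Certificate also required.
2. is a franchise of a national chain → Franchise Permit required.
3. does not provide lodging to guests; employees 74 > 55 → Compliance License not required.
4. does not process customer payments for third parties; is a franchise of a national chain → Annual License not required.
5. does not provide lodging to guests → Annual Permit not required.
6. does not process customer payments for third parties → Money Transmitter License not required.
7. seating 42 > 38; is a franchise of a national chain → Limited Seating Registration not required.
8. is a franchise of a national chain; revenue $950,000 ≥ $400,000 → Regulatory Registration required.
9. is a franchise of a national chain (not: is a registered nonprofit) → General Business Certificate not required.
10. is a franchise of a national chain; seating 42 ≥ 8 → Franchise Registration not required.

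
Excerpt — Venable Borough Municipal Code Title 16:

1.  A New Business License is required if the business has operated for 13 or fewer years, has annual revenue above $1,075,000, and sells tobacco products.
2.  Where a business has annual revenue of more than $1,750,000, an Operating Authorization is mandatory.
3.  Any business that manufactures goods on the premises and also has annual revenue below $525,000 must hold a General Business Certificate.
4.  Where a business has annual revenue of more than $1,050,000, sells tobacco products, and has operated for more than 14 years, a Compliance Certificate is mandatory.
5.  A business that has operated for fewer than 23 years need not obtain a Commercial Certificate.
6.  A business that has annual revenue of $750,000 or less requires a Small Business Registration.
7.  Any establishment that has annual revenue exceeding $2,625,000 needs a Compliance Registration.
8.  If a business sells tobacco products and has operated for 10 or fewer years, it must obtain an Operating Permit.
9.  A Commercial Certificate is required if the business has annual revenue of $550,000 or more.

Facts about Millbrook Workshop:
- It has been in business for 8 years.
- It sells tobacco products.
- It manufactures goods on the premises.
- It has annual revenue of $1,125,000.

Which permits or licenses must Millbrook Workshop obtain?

1. years in business 8 ≤ 13; revenue $1,125,000 > $1,075,000; sells tobacco products → New Business License required.
2. revenue $1,125,000 ≤ $1,750,000 → Operating Authorization not required.
3. manufactures goods on the premises; revenue $1,125,000 ≥ $525,000 → General Business Certificate not required.
4. revenue $1,125,000 > $1,050,000; sells tobacco products; years in business 8 ≤ 14 → Compliance Certificate not required.
5. years in business 8 < 23 → exempt from Commercial Certificate.
6. revenue $1,125,000 > $750,000 → Small Business Registration not required.
7. revenue $1,125,000 ≤ $2,625,000 → Compliance Registration not required.
8. sells tobacco products; years in business 8 ≤ 10 → Operating Permit required.
9. revenue $1,125,000 ≥ $550,000 → Commercial Certificate required.

New Business License, Operating Permit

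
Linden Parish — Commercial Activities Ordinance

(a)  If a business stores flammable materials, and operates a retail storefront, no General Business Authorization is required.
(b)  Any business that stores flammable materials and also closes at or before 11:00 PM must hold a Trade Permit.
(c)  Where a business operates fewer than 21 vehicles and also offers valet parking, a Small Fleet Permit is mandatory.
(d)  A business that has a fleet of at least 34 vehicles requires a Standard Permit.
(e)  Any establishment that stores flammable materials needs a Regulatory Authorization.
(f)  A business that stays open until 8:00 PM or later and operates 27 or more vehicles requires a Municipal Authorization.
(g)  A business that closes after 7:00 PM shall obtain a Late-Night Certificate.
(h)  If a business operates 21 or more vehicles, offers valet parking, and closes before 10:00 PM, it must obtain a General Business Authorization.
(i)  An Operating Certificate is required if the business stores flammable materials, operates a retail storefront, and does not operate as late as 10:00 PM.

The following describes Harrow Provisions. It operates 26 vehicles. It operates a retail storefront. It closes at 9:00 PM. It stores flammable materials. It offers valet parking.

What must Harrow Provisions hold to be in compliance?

(a) stores flammable materials; operates a retail storefront → exempt from General Business Authorization.
(b) stores flammable materials; closes 9:00 PM, at/before 11:00 PM → Trade Permit required.
(c) vehicles 26 ≥ 21; offers valet parking → Small Fleet Permit not required.
(d) vehicles 26 < 34 → Standard Permit not required.
(e) stores flammable materials → Regulatory Authorization required.
(f) closes 9:00 PM, after 8:00 PM; vehicles 26 < 27 → Municipal Authorization not required.
(g) closes 9:00 PM, after 7:00 PM → Late-Night Certificate required.
(h) vehicles 26 ≥ 21; offers valet parking; closes 9:00 PM, at/before 10:00 PM → General Business Authorization required.
(i) stores flammable materials; operates a retail storefront; closes 9:00 PM, at/before 10:00 PM → Operating Certificate required.

Late-Night Certificate, Operating Certificate, Regulatory Authorization, Trade Permit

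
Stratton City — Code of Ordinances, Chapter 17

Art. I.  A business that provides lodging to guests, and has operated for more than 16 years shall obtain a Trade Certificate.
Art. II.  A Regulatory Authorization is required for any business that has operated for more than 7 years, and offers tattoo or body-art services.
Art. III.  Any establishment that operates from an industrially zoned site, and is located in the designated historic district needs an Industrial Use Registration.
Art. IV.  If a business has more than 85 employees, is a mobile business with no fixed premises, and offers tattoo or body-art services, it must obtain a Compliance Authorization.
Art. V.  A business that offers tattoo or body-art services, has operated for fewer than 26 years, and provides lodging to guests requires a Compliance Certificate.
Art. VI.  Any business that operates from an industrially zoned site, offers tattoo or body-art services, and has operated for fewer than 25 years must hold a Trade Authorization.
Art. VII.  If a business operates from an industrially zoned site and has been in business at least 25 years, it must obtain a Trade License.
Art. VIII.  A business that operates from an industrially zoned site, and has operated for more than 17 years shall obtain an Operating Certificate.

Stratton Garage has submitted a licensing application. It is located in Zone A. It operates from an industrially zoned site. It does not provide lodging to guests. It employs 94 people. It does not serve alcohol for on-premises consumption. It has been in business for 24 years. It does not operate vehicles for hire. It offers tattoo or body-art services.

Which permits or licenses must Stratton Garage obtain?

Operating Certificate, Regulatory Authorization, Trade Authorization

Art. I. does not provide lodging to guests; years in business 24 > 16 → Trade Certificate not required.
Art. II. years in business 24 > 7; offers tattoo or body-art services → Regulatory Authorization required.
Art. III. operates from an industrially zoned site; is located in Zone A (not: is located in the designated historic district) → Industrial Use Registration not required.
Art. IV. employees 94 > 85; operates from an industrially zoned site (not: is a mobile business with no fixed premises); offers tattoo or body-art services → Compliance Authorization not required.
Art. V. offers tattoo or body-art services; years in business 24 < 26; does not provide lodging to guests → Compliance Certificate not required.
Art. VI. operates from an industrially zoned site; offers tattoo or body-art services; years in business 24 < 25 → Trade Authorization required.
Art. VII. operates from an industrially zoned site; years in business 24 < 25 → Trade License not required.
Art. VIII. operates from an industrially zoned site; years in business 24 > 17 → Operating Certificate required.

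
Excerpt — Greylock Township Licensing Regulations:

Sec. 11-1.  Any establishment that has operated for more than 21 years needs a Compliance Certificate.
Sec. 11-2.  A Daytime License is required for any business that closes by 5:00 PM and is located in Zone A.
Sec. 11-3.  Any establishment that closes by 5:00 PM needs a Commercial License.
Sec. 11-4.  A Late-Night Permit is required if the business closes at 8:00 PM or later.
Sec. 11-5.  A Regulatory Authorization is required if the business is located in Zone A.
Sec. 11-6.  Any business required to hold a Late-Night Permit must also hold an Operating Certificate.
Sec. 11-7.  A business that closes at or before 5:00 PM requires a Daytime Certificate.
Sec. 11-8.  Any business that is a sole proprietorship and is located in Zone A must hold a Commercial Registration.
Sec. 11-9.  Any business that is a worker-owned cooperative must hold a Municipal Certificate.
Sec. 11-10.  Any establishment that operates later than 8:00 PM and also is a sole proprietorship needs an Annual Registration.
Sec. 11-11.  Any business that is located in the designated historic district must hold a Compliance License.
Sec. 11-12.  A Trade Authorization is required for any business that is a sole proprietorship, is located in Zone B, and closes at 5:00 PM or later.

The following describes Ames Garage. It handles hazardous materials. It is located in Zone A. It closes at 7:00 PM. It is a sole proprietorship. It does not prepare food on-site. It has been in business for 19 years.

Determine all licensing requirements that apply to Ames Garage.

Commercial Registration, Regulatory Authorization

Sec. 11-1. years in business 19 ≤ 21 → Compliance Certificate not required.
Sec. 11-2. closes 7:00 PM, after 5:00 PM; is located in Zone A → Daytime License not required.
Sec. 11-3. closes 7:00 PM, after 5:00 PM → Commercial License not required.
Sec. 11-4. closes 7:00 PM, at/before 8:00 PM → Late-Night Permit not required.
Sec. 11-5. is located in Zone A → Regulatory Authorization required.
Sec. 11-6. Late-Night Permit is not required → no effect.
Sec. 11-7. closes 7:00 PM, after 5:00 PM → Daytime Certificate not required.
Sec. 11-8. is a sole proprietorship; is located in Zone A → Commercial Registration required.
Sec. 11-9. is a sole proprietorship (not: is a worker-owned cooperative) → Municipal Certificate not required.
Sec. 11-10. closes 7:00 PM, at/before 8:00 PM; is a sole proprietorship → Annual Registration not required.
Sec. 11-11. is located in Zone A (not: is located in the designated historic district) → Compliance License not required.
Sec. 11-12. is a sole proprietorship; is located in Zone A (not: is located in Zone B); closes 7:00 PM, after 5:00 PM → Trade Authorization not required.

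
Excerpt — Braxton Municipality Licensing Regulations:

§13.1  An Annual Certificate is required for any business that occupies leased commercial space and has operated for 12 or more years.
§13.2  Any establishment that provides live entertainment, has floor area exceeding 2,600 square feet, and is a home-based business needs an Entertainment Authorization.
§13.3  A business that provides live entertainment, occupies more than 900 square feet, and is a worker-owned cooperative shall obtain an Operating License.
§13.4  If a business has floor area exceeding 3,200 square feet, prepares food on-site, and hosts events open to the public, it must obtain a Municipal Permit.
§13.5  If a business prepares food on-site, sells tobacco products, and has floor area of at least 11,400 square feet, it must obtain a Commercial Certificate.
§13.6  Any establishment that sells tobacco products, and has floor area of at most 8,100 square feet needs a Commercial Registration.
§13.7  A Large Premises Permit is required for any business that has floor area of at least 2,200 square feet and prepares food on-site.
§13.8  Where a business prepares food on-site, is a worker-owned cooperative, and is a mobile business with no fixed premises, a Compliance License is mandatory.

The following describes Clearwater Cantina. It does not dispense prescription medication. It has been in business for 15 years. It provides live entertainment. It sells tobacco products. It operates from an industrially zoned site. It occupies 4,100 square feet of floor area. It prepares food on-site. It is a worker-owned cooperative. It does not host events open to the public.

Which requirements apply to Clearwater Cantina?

§13.1 operates from an industrially zoned site (not: occupies leased commercial space); years in business 15 ≥ 12 → Annual Certificate not required.
§13.2 provides live entertainment; floor area 4,100 square feet > 2,600 square feet; operates from an industrially zoned site (not: is a home-based business) → Entertainment Authorization not required.
§13.3 provides live entertainment; floor area 4,100 square feet > 900 square feet; is a worker-owned cooperative → Operating License required.
§13.4 floor area 4,100 square feet > 3,200 square feet; prepares food on-site; does not host events open to the public → Municipal Permit not required.
§13.5 prepares food on-site; sells tobacco products; floor area 4,100 square feet < 11,400 square feet → Commercial Certificate not required.
§13.6 sells tobacco products; floor area 4,100 square feet ≤ 8,100 square feet → Commercial Registration required.
§13.7 floor area 4,100 square feet ≥ 2,200 square feet; prepares food on-site → Large Premises Permit required.
§13.8 prepares food on-site; is a worker-owned cooperative; operates from an industrially zoned site (not: is a mobile business with no fixed premises) → Compliance License not required.

Commercial Registration, Large Premises Permit, Operating License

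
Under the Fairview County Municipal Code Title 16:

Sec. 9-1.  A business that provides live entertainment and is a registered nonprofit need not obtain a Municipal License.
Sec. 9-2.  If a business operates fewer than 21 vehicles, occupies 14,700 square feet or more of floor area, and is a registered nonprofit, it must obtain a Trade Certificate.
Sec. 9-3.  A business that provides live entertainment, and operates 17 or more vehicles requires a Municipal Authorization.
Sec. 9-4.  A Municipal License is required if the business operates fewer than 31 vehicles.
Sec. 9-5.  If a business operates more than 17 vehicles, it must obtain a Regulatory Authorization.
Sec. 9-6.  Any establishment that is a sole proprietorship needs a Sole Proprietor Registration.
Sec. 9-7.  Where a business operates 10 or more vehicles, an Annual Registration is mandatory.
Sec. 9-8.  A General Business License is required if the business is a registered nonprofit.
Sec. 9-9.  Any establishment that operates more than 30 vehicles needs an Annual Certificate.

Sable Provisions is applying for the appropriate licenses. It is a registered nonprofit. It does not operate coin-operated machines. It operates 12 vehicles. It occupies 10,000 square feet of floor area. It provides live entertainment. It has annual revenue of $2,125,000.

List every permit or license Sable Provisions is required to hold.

Sec. 9-1. provides live entertainment; is a registered nonprofit → exempt from Municipal License.
Sec. 9-2. vehicles 12 < 21; floor area 10,000 square feet < 14,700 square feet; is a registered nonprofit → Trade Certificate not required.
Sec. 9-3. provides live entertainment; vehicles 12 < 17 → Municipal Authorization not required.
Sec. 9-4. vehicles 12 < 31 → Municipal License required.
Sec. 9-5. vehicles 12 ≤ 17 → Regulatory Authorization not required.
Sec. 9-6. is a registered nonprofit (not: is a sole proprietorship) → Sole Proprietor Registration not required.
Sec. 9-7. vehicles 12 ≥ 10 → Annual Registration required.
Sec. 9-8. is a registered nonprofit → General Business License required.
Sec. 9-9. vehicles 12 ≤ 30 → Annual Certificate not required.

Annual Registration, General Business License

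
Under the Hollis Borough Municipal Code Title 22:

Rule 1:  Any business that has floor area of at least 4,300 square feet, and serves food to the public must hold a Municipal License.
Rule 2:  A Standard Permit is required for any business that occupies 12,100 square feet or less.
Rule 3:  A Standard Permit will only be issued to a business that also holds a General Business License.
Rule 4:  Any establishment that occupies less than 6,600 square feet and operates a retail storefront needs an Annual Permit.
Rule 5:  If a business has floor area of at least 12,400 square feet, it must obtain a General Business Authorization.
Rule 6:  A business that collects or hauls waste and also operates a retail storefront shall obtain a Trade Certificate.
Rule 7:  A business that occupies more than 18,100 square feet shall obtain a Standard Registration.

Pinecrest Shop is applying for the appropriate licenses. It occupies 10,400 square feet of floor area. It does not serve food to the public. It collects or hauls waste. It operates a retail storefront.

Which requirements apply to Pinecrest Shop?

General Business License, Standard Permit, Trade Certificate

Rule 1: floor area 10,400 square feet ≥ 4,300 square feet; does not serve food to the public → Municipal License not required.
Rule 2: floor area 10,400 square feet ≤ 12,100 square feet → Standard Permit required.
Rule 3: Standard Permit is required → General Business License also required.
Rule 4: floor area 10,400 square feet ≥ 6,600 square feet; operates a retail storefront → Annual Permit not required.
Rule 5: floor area 10,400 square feet < 12,400 square feet → General Business Authorization not required.
Rule 6: collects or hauls waste; operates a retail storefront → Trade Certificate required.
Rule 7: floor area 10,400 square feet ≤ 18,100 square feet → Standard Registration not required.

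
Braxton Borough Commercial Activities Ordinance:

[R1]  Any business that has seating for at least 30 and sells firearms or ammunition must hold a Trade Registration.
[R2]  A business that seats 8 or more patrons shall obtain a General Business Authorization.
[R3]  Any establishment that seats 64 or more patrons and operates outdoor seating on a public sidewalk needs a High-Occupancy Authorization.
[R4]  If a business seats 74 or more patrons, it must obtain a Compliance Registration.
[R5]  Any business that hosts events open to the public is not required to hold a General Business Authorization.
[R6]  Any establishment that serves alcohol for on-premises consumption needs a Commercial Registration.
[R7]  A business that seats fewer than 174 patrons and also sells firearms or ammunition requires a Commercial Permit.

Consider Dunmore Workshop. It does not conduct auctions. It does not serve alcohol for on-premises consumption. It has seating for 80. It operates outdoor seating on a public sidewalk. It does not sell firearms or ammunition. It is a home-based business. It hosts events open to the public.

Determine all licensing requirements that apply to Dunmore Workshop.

[R1] seating 80 ≥ 30; does not sell firearms or ammunition → Trade Registration not required.
[R2] seating 80 ≥ 8 → General Business Authorization required.
[R3] seating 80 ≥ 64; operates outdoor seating on a public sidewalk → High-Occupancy Authorization required.
[R4] seating 80 ≥ 74 → Compliance Registration required.
[R5] hosts events open to the public → exempt from General Business Authorization.
[R6] does not serve alcohol for on-premises consumption → Commercial Registration not required.
[R7] seating 80 < 174; does not sell firearms or ammunition → Commercial Permit not required.

Compliance Registration, High-Occupancy Authorization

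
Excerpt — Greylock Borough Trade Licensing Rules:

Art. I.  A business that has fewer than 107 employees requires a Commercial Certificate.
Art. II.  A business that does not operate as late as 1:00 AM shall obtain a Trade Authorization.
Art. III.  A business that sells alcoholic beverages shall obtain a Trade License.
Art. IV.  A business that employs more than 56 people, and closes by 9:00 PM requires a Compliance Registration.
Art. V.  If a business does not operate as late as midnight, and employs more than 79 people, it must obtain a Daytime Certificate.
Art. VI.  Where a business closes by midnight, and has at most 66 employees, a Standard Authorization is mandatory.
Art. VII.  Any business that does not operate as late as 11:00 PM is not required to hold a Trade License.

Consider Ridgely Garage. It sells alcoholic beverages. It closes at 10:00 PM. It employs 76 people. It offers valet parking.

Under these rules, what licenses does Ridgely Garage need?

Art. I. employees 76 < 107 → Commercial Certificate required.
Art. II. closes 10:00 PM, at/before 1:00 AM → Trade Authorization required.
Art. III. sells alcoholic beverages → Trade License required.
Art. IV. employees 76 > 56; closes 10:00 PM, after 9:00 PM → Compliance Registration not required.
Art. V. closes 10:00 PM, at/before midnight; employees 76 ≤ 79 → Daytime Certificate not required.
Art. VI. closes 10:00 PM, at/before midnight; employees 76 > 66 → Standard Authorization not required.
Art. VII. closes 10:00 PM, at/before 11:00 PM → exempt from Trade License.

Commercial Certificate, Trade Authorization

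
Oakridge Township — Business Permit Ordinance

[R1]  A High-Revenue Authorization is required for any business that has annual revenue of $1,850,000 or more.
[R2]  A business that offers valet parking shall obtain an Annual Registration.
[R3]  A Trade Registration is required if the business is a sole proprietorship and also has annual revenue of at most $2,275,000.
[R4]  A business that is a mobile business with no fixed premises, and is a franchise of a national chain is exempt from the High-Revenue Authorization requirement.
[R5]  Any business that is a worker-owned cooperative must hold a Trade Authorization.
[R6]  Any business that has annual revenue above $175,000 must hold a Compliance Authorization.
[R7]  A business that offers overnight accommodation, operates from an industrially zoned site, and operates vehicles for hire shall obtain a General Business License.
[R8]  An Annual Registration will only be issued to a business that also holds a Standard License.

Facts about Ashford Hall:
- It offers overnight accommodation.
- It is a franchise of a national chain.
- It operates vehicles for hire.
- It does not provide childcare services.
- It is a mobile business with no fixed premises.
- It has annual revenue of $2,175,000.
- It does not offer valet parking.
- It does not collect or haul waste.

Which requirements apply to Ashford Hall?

Compliance Authorization

[R1] revenue $2,175,000 ≥ $1,850,000 → High-Revenue Authorization required.
[R2] does not offer valet parking → Annual Registration not required.
[R3] is a franchise of a national chain (not: is a sole proprietorship); revenue $2,175,000 ≤ $2,275,000 → Trade Registration not required.
[R4] is a mobile business with no fixed premises; is a franchise of a national chain → exempt from High-Revenue Authorization.
[R5] is a franchise of a national chain (not: is a worker-owned cooperative) → Trade Authorization not required.
[R6] revenue $2,175,000 > $175,000 → Compliance Authorization required.
[R7] offers overnight accommodation; is a mobile business with no fixed premises (not: operates from an industrially zoned site); operates vehicles for hire → General Business License not required.
[R8] Annual Registration is not required → no effect.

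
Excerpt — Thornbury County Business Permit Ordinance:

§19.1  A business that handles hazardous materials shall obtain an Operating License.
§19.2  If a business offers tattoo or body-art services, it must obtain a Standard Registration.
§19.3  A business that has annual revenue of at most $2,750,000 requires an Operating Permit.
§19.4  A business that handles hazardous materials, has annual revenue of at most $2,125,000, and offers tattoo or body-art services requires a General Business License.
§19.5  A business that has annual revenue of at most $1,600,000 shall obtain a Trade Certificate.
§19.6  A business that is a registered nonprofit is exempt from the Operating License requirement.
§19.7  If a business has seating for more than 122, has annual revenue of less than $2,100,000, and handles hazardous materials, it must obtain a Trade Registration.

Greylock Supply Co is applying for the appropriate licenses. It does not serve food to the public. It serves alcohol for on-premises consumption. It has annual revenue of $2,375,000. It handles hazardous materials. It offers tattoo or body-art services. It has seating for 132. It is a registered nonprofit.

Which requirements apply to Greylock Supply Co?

Operating Permit, Standard Registration

§19.1 handles hazardous materials → Operating License required.
§19.2 offers tattoo or body-art services → Standard Registration required.
§19.3 revenue $2,375,000 ≤ $2,750,000 → Operating Permit required.
§19.4 handles hazardous materials; revenue $2,375,000 > $2,125,000; offers tattoo or body-art services → General Business License not required.
§19.5 revenue $2,375,000 > $1,600,000 → Trade Certificate not required.
§19.6 is a registered nonprofit → exempt from Operating License.
§19.7 seating 132 > 122; revenue $2,375,000 ≥ $2,100,000; handles hazardous materials → Trade Registration not required.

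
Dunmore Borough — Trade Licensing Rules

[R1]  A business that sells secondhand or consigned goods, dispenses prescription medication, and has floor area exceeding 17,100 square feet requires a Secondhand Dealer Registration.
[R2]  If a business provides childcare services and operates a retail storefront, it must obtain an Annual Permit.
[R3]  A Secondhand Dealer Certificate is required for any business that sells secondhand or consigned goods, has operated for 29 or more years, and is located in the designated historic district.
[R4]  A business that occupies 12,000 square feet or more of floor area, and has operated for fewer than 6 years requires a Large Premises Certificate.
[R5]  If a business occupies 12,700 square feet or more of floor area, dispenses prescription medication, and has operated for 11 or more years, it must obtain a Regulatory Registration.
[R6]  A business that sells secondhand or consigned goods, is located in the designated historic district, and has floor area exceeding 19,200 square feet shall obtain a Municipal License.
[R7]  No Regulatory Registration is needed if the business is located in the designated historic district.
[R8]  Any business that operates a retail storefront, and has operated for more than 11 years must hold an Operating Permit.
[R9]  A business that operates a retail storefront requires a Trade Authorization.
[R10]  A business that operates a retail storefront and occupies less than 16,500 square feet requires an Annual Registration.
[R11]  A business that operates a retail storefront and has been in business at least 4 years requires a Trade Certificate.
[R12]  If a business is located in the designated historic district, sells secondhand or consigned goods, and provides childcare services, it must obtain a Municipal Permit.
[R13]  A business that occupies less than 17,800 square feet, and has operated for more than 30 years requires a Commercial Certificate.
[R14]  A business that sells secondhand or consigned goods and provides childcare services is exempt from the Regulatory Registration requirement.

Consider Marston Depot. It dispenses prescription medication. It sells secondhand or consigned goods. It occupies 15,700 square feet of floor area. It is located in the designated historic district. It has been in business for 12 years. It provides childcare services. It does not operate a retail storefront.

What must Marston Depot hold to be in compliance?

Municipal Permit

[R1] sells secondhand or consigned goods; dispenses prescription medication; floor area 15,700 square feet ≤ 17,100 square feet → Secondhand Dealer Registration not required.
[R2] provides childcare services; does not operate a retail storefront → Annual Permit not required.
[R3] sells secondhand or consigned goods; years in business 12 < 29; is located in the designated historic district → Secondhand Dealer Certificate not required.
[R4] floor area 15,700 square feet ≥ 12,000 square feet; years in business 12 ≥ 6 → Large Premises Certificate not required.
[R5] floor area 15,700 square feet ≥ 12,700 square feet; dispenses prescription medication; years in business 12 ≥ 11 → Regulatory Registration required.
[R6] sells secondhand or consigned goods; is located in the designated historic district; floor area 15,700 square feet ≤ 19,200 square feet → Municipal License not required.
[R7] is located in the designated historic district → exempt from Regulatory Registration.
[R8] does not operate a retail storefront; years in business 12 > 11 → Operating Permit not required.
[R9] does not operate a retail storefront → Trade Authorization not required.
[R10] does not operate a retail storefront; floor area 15,700 square feet < 16,500 square feet → Annual Registration not required.
[R11] does not operate a retail storefront; years in business 12 ≥ 4 → Trade Certificate not required.
[R12] is located in the designated historic district; sells secondhand or consigned goods; provides childcare services → Municipal Permit required.
[R13] floor area 15,700 square feet < 17,800 square feet; years in business 12 ≤ 30 → Commercial Certificate not required.
[R14] sells secondhand or consigned goods; provides childcare services → exempt from Regulatory Registration.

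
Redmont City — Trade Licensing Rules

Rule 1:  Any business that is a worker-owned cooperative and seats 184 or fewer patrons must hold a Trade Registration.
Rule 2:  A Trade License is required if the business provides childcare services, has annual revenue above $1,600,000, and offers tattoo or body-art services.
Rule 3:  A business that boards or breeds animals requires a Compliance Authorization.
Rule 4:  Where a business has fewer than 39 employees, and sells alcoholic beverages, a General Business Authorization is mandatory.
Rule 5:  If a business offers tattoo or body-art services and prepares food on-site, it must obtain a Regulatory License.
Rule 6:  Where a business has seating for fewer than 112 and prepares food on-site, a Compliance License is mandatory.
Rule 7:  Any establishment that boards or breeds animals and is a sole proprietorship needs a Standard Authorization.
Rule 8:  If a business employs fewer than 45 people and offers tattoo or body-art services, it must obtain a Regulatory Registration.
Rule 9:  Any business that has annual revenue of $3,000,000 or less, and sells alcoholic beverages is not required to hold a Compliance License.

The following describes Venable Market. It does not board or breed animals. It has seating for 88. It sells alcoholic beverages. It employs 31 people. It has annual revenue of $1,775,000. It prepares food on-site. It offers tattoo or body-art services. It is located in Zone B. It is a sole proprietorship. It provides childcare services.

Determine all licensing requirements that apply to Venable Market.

General Business Authorization, Regulatory License, Regulatory Registration, Trade License

Rule 1: is a sole proprietorship (not: is a worker-owned cooperative); seating 88 ≤ 184 → Trade Registration not required.
Rule 2: provides childcare services; revenue $1,775,000 > $1,600,000; offers tattoo or body-art services → Trade License required.
Rule 3: does not board or breed animals → Compliance Authorization not required.
Rule 4: employees 31 < 39; sells alcoholic beverages → General Business Authorization required.
Rule 5: offers tattoo or body-art services; prepares food on-site → Regulatory License required.
Rule 6: seating 88 < 112; prepares food on-site → Compliance License required.
Rule 7: does not board or breed animals; is a sole proprietorship → Standard Authorization not required.
Rule 8: employees 31 < 45; offers tattoo or body-art services → Regulatory Registration required.
Rule 9: revenue $1,775,000 ≤ $3,000,000; sells alcoholic beverages → exempt from Compliance License.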